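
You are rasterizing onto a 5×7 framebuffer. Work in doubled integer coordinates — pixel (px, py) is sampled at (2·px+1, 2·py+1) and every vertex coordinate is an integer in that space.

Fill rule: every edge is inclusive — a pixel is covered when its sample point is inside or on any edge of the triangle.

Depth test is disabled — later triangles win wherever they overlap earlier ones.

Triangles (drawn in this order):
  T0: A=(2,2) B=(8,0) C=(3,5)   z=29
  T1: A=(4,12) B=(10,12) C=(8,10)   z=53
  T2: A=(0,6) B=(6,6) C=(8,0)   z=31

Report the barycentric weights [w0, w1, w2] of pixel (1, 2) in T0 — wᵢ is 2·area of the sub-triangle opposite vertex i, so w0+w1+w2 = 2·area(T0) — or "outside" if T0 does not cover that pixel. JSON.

T0:
  2·area = 20
  edge (2, 2)→(8, 0): d=(6,-2) inclusive
  edge (8, 0)→(3, 5): d=(-5,5) inclusive
  edge (3, 5)→(2, 2): d=(-1,-3) inclusive
    (2,0)@(5, 1): e=[0,10,10] → █  [on edge]
    (3,0)@(7, 1): e=[4,0,16] → █  [on edge]
    (4,0)@(9, 1): e=[8,-10,22] → ·
    (1,1)@(3, 3): e=[8,10,2] → █
    (2,1)@(5, 3): e=[12,0,8] → █  [on edge]
    (3,1)@(7, 3): e=[16,-10,14] → ·
    (1,2)@(3, 5): e=[20,0,0] → █  [on edge]
    (2,2)@(5, 5): e=[24,-10,6] → ·
    (0,3)@(1, 7): e=[28,0,-8] → ·  [on edge]
    (1,3)@(3, 7): e=[32,-10,-2] → ·
    (2,5)@(5, 11): e=[60,-40,0] → ·  [on edge]
  covered (5 px):
    · · █ █ ·
    · █ █ · ·
    · █ · · ·
    · · · · ·
    · · · · ·
    · · · · ·
    · · · · ·
T1:
  2·area = 12  (B↔C swapped to make it positive)
  edge (4, 12)→(8, 10): d=(4,-2) inclusive
  edge (8, 10)→(10, 12): d=(2,2) inclusive
  edge (10, 12)→(4, 12): d=(-6,0) inclusive
    (0,1)@(1, 3): e=[-42,0,54] → ·  [on edge]
    (1,2)@(3, 5): e=[-30,0,42] → ·  [on edge]
    (2,3)@(5, 7): e=[-18,0,30] → ·  [on edge]
    (3,4)@(7, 9): e=[-6,0,18] → ·  [on edge]
    (3,5)@(7, 11): e=[2,4,6] → █
    (4,5)@(9, 11): e=[6,0,6] → █  [on edge]
    (3,6)@(7, 13): e=[10,8,-6] → ·
    (4,6)@(9, 13): e=[14,4,-6] → ·
  covered (2 px):
    · · · · ·
    · · · · ·
    · · · · ·
    · · · · ·
    · · · · ·
    · · · █ █
    · · · · ·
T2:
  2·area = 36  (B↔C swapped to make it positive)
  edge (0, 6)→(8, 0): d=(8,-6) inclusive
  edge (8, 0)→(6, 6): d=(-2,6) inclusive
  edge (6, 6)→(0, 6): d=(-6,0) inclusive
    (3,0)@(7, 1): e=[2,4,30] → █
    (4,0)@(9, 1): e=[14,-8,30] → ·
    (2,1)@(5, 3): e=[6,12,18] → █
    (3,1)@(7, 3): e=[18,0,18] → █  [on edge]
    (4,1)@(9, 3): e=[30,-12,18] → ·
    (1,2)@(3, 5): e=[10,20,6] → █
    (3,2)@(7, 5): e=[34,-4,6] → ·
    (1,3)@(3, 7): e=[26,16,-6] → ·
    (2,3)@(5, 7): e=[38,4,-6] → ·
    (2,4)@(5, 9): e=[54,0,-18] → ·  [on edge]
  covered (5 px):
    · · · █ ·
    · · █ █ ·
    · █ █ · ·
    · · · · ·
    · · · · ·
    · · · · ·
    · · · · ·

Answer: [0,0,20]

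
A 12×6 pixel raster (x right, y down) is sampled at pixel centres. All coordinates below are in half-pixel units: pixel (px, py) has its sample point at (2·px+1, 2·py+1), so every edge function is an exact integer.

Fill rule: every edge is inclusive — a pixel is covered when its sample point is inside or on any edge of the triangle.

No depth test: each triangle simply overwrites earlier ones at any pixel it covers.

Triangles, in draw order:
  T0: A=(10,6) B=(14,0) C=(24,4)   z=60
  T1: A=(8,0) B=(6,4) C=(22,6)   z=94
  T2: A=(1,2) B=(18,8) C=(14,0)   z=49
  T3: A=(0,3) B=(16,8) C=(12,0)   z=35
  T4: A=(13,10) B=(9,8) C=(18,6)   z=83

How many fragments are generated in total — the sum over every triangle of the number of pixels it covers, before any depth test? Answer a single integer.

T0:
  2·area = 76
  edge (10, 6)→(14, 0): d=(4,-6) inclusive
  edge (14, 0)→(24, 4): d=(10,4) inclusive
  edge (24, 4)→(10, 6): d=(-14,2) inclusive
    (7,0)@(15, 1): e=[10,6,60] → #
    (8,0)@(17, 1): e=[22,-2,56] → ·
    (6,1)@(13, 3): e=[6,34,36] → #
    (8,1)@(17, 3): e=[30,18,28] → #
    (9,1)@(19, 3): e=[42,10,24] → #
    (10,1)@(21, 3): e=[54,2,20] → #
    (11,1)@(23, 3): e=[66,-6,16] → ·
    (5,2)@(11, 5): e=[2,62,12] → #
    (8,2)@(17, 5): e=[38,38,0] → #  [on edge]
    (9,2)@(19, 5): e=[50,30,-4] → ·
    (10,2)@(21, 5): e=[62,22,-8] → ·
    (1,3)@(3, 7): e=[-38,114,0] → ·  [on edge]
  covered (10 px):
    · · · · · · · # · · · ·
    · · · · · · # # # # # ·
    · · · · · # # # # · · ·
    · · · · · · · · · · · ·
    · · · · · · · · · · · ·
    · · · · · · · · · · · ·
T1:
  2·area = 68  (B↔C swapped to make it positive)
  edge (8, 0)→(22, 6): d=(14,6) inclusive
  edge (22, 6)→(6, 4): d=(-16,-2) inclusive
  edge (6, 4)→(8, 0): d=(2,-4) inclusive
    (4,0)@(9, 1): e=[8,54,6] → #
    (5,0)@(11, 1): e=[-4,58,14] → ·
    (3,1)@(7, 3): e=[48,18,2] → #
    (5,1)@(11, 3): e=[24,26,18] → #
    (6,1)@(13, 3): e=[12,30,26] → #
    (7,1)@(15, 3): e=[0,34,34] → #  [on edge]
    (8,1)@(17, 3): e=[-12,38,42] → ·
    (3,2)@(7, 5): e=[76,-14,6] → ·
    (4,2)@(9, 5): e=[64,-10,14] → ·
    (5,2)@(11, 5): e=[52,-6,22] → ·
    (6,2)@(13, 5): e=[40,-2,30] → ·
    (7,2)@(15, 5): e=[28,2,38] → #
  covered (9 px):
    · · · · # · · · · · · ·
    · · · # # # # # · · · ·
    · · · · · · · # # # · ·
    · · · · · · · · · · · ·
    · · · · · · · · · · · ·
    · · · · · · · · · · · ·
T2:
  2·area = 112  (B↔C swapped to make it positive)
  edge (1, 2)→(14, 0): d=(13,-2) inclusive
  edge (14, 0)→(18, 8): d=(4,8) inclusive
  edge (18, 8)→(1, 2): d=(-17,-6) inclusive
    (4,0)@(9, 1): e=[3,44,65] → #
    (5,0)@(11, 1): e=[7,28,77] → #
    (6,0)@(13, 1): e=[11,12,89] → #
    (7,0)@(15, 1): e=[15,-4,101] → ·
    (2,1)@(5, 3): e=[21,84,7] → #
    (3,1)@(7, 3): e=[25,68,19] → #
    (7,1)@(15, 3): e=[41,4,67] → #
    (8,1)@(17, 3): e=[45,-12,79] → ·
    (2,2)@(5, 5): e=[47,92,-27] → ·
    (3,2)@(7, 5): e=[51,76,-15] → ·
    (4,2)@(9, 5): e=[55,60,-3] → ·
    (5,2)@(11, 5): e=[59,44,9] → #
  covered (13 px):
    · · · · # # # · · · · ·
    · · # # # # # # · · · ·
    · · · · · # # # · · · ·
    · · · · · · · · # · · ·
    · · · · · · · · · · · ·
    · · · · · · · · · · · ·
T3:
  2·area = 108  (B↔C swapped to make it positive)
  edge (0, 3)→(12, 0): d=(12,-3) inclusive
  edge (12, 0)→(16, 8): d=(4,8) inclusive
  edge (16, 8)→(0, 3): d=(-16,-5) inclusive
    (4,0)@(9, 1): e=[3,28,77] → #
    (5,0)@(11, 1): e=[9,12,87] → #
    (6,0)@(13, 1): e=[15,-4,97] → ·
    (0,1)@(1, 3): e=[3,100,5] → #
    (1,1)@(3, 3): e=[9,84,15] → #
    (2,1)@(5, 3): e=[15,68,25] → #
    (3,1)@(7, 3): e=[21,52,35] → #
    (6,1)@(13, 3): e=[39,4,65] → #
    (7,1)@(15, 3): e=[45,-12,75] → ·
    (0,2)@(1, 5): e=[27,108,-27] → ·
    (1,2)@(3, 5): e=[33,92,-17] → ·
    (2,2)@(5, 5): e=[39,76,-7] → ·
  covered (15 px):
    · · · · # # · · · · · ·
    # # # # # # # · · · · ·
    · · · # # # # · · · · ·
    · · · · · · # # · · · ·
    · · · · · · · · · · · ·
    · · · · · · · · · · · ·
T4:
  2·area = 26
  edge (13, 10)→(9, 8): d=(-4,-2) inclusive
  edge (9, 8)→(18, 6): d=(9,-2) inclusive
  edge (18, 6)→(13, 10): d=(-5,4) inclusive
    (1,2)@(3, 5): e=[0,-39,65] → ·  [on edge]
    (3,3)@(7, 7): e=[0,-13,39] → ·  [on edge]
    (7,3)@(15, 7): e=[16,3,7] → #
    (8,3)@(17, 7): e=[20,7,-1] → ·
    (5,4)@(11, 9): e=[0,13,13] → #  [on edge]
    (6,4)@(13, 9): e=[4,17,5] → #
    (7,4)@(15, 9): e=[8,21,-3] → ·
    (5,5)@(11, 11): e=[-8,31,3] → ·
    (6,5)@(13, 11): e=[-4,35,-5] → ·
    (7,5)@(15, 11): e=[0,39,-13] → ·  [on edge]
  covered (3 px):
    · · · · · · · · · · · ·
    · · · · · · · · · · · ·
    · · · · · · · · · · · ·
    · · · · · · · # · · · ·
    · · · · · # # · · · · ·
    · · · · · · · · · · · ·

Answer: 50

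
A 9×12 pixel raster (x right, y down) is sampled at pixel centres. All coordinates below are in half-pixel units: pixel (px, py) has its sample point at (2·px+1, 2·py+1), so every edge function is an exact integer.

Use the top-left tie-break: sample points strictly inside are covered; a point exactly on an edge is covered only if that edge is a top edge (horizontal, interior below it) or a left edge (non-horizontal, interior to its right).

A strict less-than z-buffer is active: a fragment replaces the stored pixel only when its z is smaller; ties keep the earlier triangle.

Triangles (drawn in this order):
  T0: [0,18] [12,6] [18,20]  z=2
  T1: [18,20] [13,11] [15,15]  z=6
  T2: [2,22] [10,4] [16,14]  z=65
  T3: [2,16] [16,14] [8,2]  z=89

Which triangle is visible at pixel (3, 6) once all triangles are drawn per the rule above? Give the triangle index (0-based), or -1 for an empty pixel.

T0:
  2·area = 240
  edge (0, 18)→(12, 6): d=(12,-12) top-left  bias=+0
  edge (12, 6)→(18, 20): d=(6,14) right/bottom  bias=-1
  edge (18, 20)→(0, 18): d=(-18,-2) top-left  bias=+0
    (8,0)@(17, 1): e=[0,-100,340] → .  [on edge]
    (7,1)@(15, 3): e=[0,-60,300] → .  [on edge]
    (6,2)@(13, 5): e=[0,-20,260] → .  [on edge]
    (5,3)@(11, 7): e=[0,20,220] → X  [on edge]
    (6,3)@(13, 7): e=[24,-8,224] → .
    (4,4)@(9, 9): e=[0,60,180] → X  [on edge]
    (6,4)@(13, 9): e=[48,4,188] → X
    (7,4)@(15, 9): e=[72,-24,192] → .
    (3,5)@(7, 11): e=[0,100,140] → X  [on edge]
    (7,5)@(15, 11): e=[96,-12,156] → .
    (2,6)@(5, 13): e=[0,140,100] → X  [on edge]
    (7,6)@(15, 13): e=[120,0,120] → .  [on edge]
    (1,7)@(3, 15): e=[0,180,60] → X  [on edge]
    (0,8)@(1, 17): e=[0,220,20] → X  [on edge]
    (4,9)@(9, 19): e=[120,120,0] → X  [on edge]
  covered (33 px):
    . . . . . . . . .
    . . . . . . . . .
    . . . . . . . . .
    . . . . . X . . .
    . . . . X X X . .
    . . . X X X X . .
    . . X X X X X . .
    . X X X X X X X .
    X X X X X X X X .
    . . . . X X X X X
    . . . . . . . . .
    . . . . . . . . .
T1:
  2·area = 2  (B↔C swapped to make it positive)
  edge (18, 20)→(15, 15): d=(-3,-5) top-left  bias=+0
  edge (15, 15)→(13, 11): d=(-2,-4) top-left  bias=+0
  edge (13, 11)→(18, 20): d=(5,9) right/bottom  bias=-1
    (4,1)@(9, 3): e=[6,0,-4] → .  [on edge]
    (4,2)@(9, 5): e=[0,-4,6] → .  [on edge]
    (5,3)@(11, 7): e=[4,0,-2] → .  [on edge]
    (6,5)@(13, 11): e=[2,0,0] → .  [on edge]
    (7,7)@(15, 15): e=[0,0,2] → X  [on edge]
    (8,7)@(17, 15): e=[10,8,-16] → .
    (7,8)@(15, 17): e=[-6,-4,12] → .
    (8,9)@(17, 19): e=[-2,0,4] → .  [on edge]
  covered (1 px):
    . . . . . . . . .
    . . . . . . . . .
    . . . . . . . . .
    . . . . . . . . .
    . . . . . . . . .
    . . . . . . . . .
    . . . . . . . . .
    . . . . . . . X .
    . . . . . . . . .
    . . . . . . . . .
    . . . . . . . . .
    . . . . . . . . .
T2:
  2·area = 188
  edge (2, 22)→(10, 4): d=(8,-18) top-left  bias=+0
  edge (10, 4)→(16, 14): d=(6,10) right/bottom  bias=-1
  edge (16, 14)→(2, 22): d=(-14,8) right/bottom  bias=-1
    (4,3)@(9, 7): e=[6,28,154] → X
    (5,3)@(11, 7): e=[42,8,138] → X
    (6,3)@(13, 7): e=[78,-12,122] → .
    (4,4)@(9, 9): e=[22,40,126] → X
    (6,4)@(13, 9): e=[94,0,94] → .  [on edge]
    (3,5)@(7, 11): e=[2,72,114] → X
    (6,5)@(13, 11): e=[110,12,66] → X
    (7,5)@(15, 11): e=[146,-8,50] → .
    (3,6)@(7, 13): e=[18,84,86] → X
    (7,6)@(15, 13): e=[162,4,22] → X
    (8,6)@(17, 13): e=[198,-16,6] → .
    (3,7)@(7, 15): e=[34,96,58] → X
  covered (23 px):
    . . . . . . . . .
    . . . . . . . . .
    . . . . . . . . .
    . . . . X X . . .
    . . . . X X . . .
    . . . X X X X . .
    . . . X X X X X .
    . . . X X X X . .
    . . X X X . . . .
    . . X X . . . . .
    . X . . . . . . .
    . . . . . . . . .
T3:
  2·area = 184  (B↔C swapped to make it positive)
  edge (2, 16)→(8, 2): d=(6,-14) top-left  bias=+0
  edge (8, 2)→(16, 14): d=(8,12) right/bottom  bias=-1
  edge (16, 14)→(2, 16): d=(-14,2) right/bottom  bias=-1
    (3,2)@(7, 5): e=[4,36,144] → X
    (4,2)@(9, 5): e=[32,12,140] → X
    (5,2)@(11, 5): e=[60,-12,136] → .
    (3,3)@(7, 7): e=[16,52,116] → X
    (5,3)@(11, 7): e=[72,4,108] → X
    (6,3)@(13, 7): e=[100,-20,104] → .
    (2,4)@(5, 9): e=[0,92,92] → X  [on edge]
    (6,4)@(13, 9): e=[112,-4,76] → .
    (2,5)@(5, 11): e=[12,108,64] → X
    (6,5)@(13, 11): e=[124,12,48] → X
    (7,5)@(15, 11): e=[152,-12,44] → .
    (2,6)@(5, 13): e=[24,124,36] → X
    (4,7)@(9, 15): e=[92,92,0] → .  [on edge]
  covered (23 px):
    . . . . . . . . .
    . . . . . . . . .
    . . . X X . . . .
    . . . X X X . . .
    . . X X X X . . .
    . . X X X X X . .
    . . X X X X X X .
    . X X X . . . . .
    . . . . . . . . .
    . . . . . . . . .
    . . . . . . . . .
    . . . . . . . . .

Z-buffer (winner per pixel, '.' = empty):
  . . . . . . . . .
  . . . . . . . . .
  . . . 3 3 . . . .
  . . . 3 2 0 . . .
  . . 3 3 0 0 0 . .
  . . 3 0 0 0 0 . .
  . . 0 0 0 0 0 2 .
  . 0 0 0 0 0 0 0 .
  0 0 0 0 0 0 0 0 .
  . . 2 2 0 0 0 0 0
  . 2 . . . . . . .
  . . . . . . . . .

Result: 0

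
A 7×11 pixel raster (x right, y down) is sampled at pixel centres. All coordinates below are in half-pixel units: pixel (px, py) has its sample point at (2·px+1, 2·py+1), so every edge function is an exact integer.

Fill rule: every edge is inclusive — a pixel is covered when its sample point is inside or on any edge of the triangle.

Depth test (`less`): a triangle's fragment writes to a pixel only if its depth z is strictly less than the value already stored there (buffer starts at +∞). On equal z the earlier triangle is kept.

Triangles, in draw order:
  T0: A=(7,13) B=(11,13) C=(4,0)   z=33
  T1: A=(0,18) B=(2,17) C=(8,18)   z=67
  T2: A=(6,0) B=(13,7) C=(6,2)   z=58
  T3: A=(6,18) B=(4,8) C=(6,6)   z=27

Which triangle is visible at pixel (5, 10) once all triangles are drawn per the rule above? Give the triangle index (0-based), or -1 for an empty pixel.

T0:
  2·area = 52  (B↔C swapped to make it positive)
  edge (7, 13)→(4, 0): d=(-3,-13) inclusive
  edge (4, 0)→(11, 13): d=(7,13) inclusive
  edge (11, 13)→(7, 13): d=(-4,0) inclusive
    (2,1)@(5, 3): e=[4,8,40] → X
    (3,1)@(7, 3): e=[30,-18,40] → .
    (2,2)@(5, 5): e=[-2,22,32] → .
    (3,3)@(7, 7): e=[18,10,24] → X
    (4,3)@(9, 7): e=[44,-16,24] → .
    (3,4)@(7, 9): e=[12,24,16] → X
    (4,4)@(9, 9): e=[38,-2,16] → .
    (3,5)@(7, 11): e=[6,38,8] → X
    (4,5)@(9, 11): e=[32,12,8] → X
    (5,5)@(11, 11): e=[58,-14,8] → .
    (0,6)@(1, 13): e=[-78,130,0] → .  [on edge]
    (1,6)@(3, 13): e=[-52,104,0] → .  [on edge]
    (2,6)@(5, 13): e=[-26,78,0] → .  [on edge]
    (3,6)@(7, 13): e=[0,52,0] → X  [on edge]
    (4,6)@(9, 13): e=[26,26,0] → X  [on edge]
    (5,6)@(11, 13): e=[52,0,0] → X  [on edge]
    (6,6)@(13, 13): e=[78,-26,0] → .  [on edge]
  covered (8 px):
    . . . . . . .
    . . X . . . .
    . . . . . . .
    . . . X . . .
    . . . X . . .
    . . . X X . .
    . . . X X X .
    . . . . . . .
    . . . . . . .
    . . . . . . .
    . . . . . . .
T1:
  2·area = 8
  edge (0, 18)→(2, 17): d=(2,-1) inclusive
  edge (2, 17)→(8, 18): d=(6,1) inclusive
  edge (8, 18)→(0, 18): d=(-8,0) inclusive
  covered (0 px):
    . . . . . . .
    . . . . . . .
    . . . . . . .
    . . . . . . .
    . . . . . . .
    . . . . . . .
    . . . . . . .
    . . . . . . .
    . . . . . . .
    . . . . . . .
    . . . . . . .
T2:
  2·area = 14
  edge (6, 0)→(13, 7): d=(7,7) inclusive
  edge (13, 7)→(6, 2): d=(-7,-5) inclusive
  edge (6, 2)→(6, 0): d=(0,-2) inclusive
    (3,0)@(7, 1): e=[0,12,2] → X  [on edge]
    (4,0)@(9, 1): e=[-14,22,6] → .
    (3,1)@(7, 3): e=[14,-2,2] → .
    (4,1)@(9, 3): e=[0,8,6] → X  [on edge]
    (5,1)@(11, 3): e=[-14,18,10] → .
    (4,2)@(9, 5): e=[14,-6,6] → .
    (5,2)@(11, 5): e=[0,4,10] → X  [on edge]
    (6,2)@(13, 5): e=[-14,14,14] → .
    (5,3)@(11, 7): e=[14,-10,10] → .
    (6,3)@(13, 7): e=[0,0,14] → X  [on edge]
    (6,4)@(13, 9): e=[14,-14,14] → .
  covered (4 px):
    . . . X . . .
    . . . . X . .
    . . . . . X .
    . . . . . . X
    . . . . . . .
    . . . . . . .
    . . . . . . .
    . . . . . . .
    . . . . . . .
    . . . . . . .
    . . . . . . .
T3:
  2·area = 24
  edge (6, 18)→(4, 8): d=(-2,-10) inclusive
  edge (4, 8)→(6, 6): d=(2,-2) inclusive
  edge (6, 6)→(6, 18): d=(0,12) inclusive
    (5,0)@(11, 1): e=[84,0,-60] → .  [on edge]
    (1,1)@(3, 3): e=[0,-12,36] → .  [on edge]
    (4,1)@(9, 3): e=[60,0,-36] → .  [on edge]
    (3,2)@(7, 5): e=[36,0,-12] → .  [on edge]
    (2,3)@(5, 7): e=[12,0,12] → X  [on edge]
    (3,3)@(7, 7): e=[32,4,-12] → .
    (1,4)@(3, 9): e=[-12,0,36] → .  [on edge]
    (2,4)@(5, 9): e=[8,4,12] → X
    (3,4)@(7, 9): e=[28,8,-12] → .
    (0,5)@(1, 11): e=[-36,0,60] → .  [on edge]
    (2,5)@(5, 11): e=[4,8,12] → X
    (3,5)@(7, 11): e=[24,12,-12] → .
    (2,6)@(5, 13): e=[0,12,12] → X  [on edge]
  covered (4 px):
    . . . . . . .
    . . . . . . .
    . . . . . . .
    . . X . . . .
    . . X . . . .
    . . X . . . .
    . . X . . . .
    . . . . . . .
    . . . . . . .
    . . . . . . .
    . . . . . . .

Z-buffer (winner per pixel, '.' = empty):
  . . . 2 . . .
  . . 0 . 2 . .
  . . . . . 2 .
  . . 3 0 . . 2
  . . 3 0 . . .
  . . 3 0 0 . .
  . . 3 0 0 0 .
  . . . . . . .
  . . . . . . .
  . . . . . . .
  . . . . . . .

Final: -1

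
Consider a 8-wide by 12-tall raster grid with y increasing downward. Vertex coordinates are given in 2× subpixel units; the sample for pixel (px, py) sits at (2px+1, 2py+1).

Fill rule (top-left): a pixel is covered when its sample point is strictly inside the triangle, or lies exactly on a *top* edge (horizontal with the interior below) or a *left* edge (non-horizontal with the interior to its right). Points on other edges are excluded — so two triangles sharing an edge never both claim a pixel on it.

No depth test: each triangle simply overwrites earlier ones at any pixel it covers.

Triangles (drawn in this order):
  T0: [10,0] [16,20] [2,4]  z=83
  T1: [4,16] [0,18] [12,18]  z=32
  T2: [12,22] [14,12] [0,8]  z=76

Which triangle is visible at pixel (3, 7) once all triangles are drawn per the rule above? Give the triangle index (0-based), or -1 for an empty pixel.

T0:
  2·area = 184
  edge (10, 0)→(16, 20): d=(6,20) right/bottom  bias=-1
  edge (16, 20)→(2, 4): d=(-14,-16) top-left  bias=+0
  edge (2, 4)→(10, 0): d=(8,-4) top-left  bias=+0
    (4,0)@(9, 1): e=[26,154,4] → #
    (5,0)@(11, 1): e=[-14,186,12] → ·
    (2,1)@(5, 3): e=[118,62,4] → #
    (3,1)@(7, 3): e=[78,94,12] → #
    (5,1)@(11, 3): e=[-2,158,28] → ·
    (1,2)@(3, 5): e=[170,2,12] → #
    (5,2)@(11, 5): e=[10,130,44] → #
    (6,2)@(13, 5): e=[-30,162,52] → ·
    (1,3)@(3, 7): e=[182,-26,28] → ·
    (2,3)@(5, 7): e=[142,6,36] → #
    (6,3)@(13, 7): e=[-18,134,68] → ·
    (2,4)@(5, 9): e=[154,-22,52] → ·
  covered (23 px):
    · · · · # · · ·
    · · # # # · · ·
    · # # # # # · ·
    · · # # # # · ·
    · · · # # # · ·
    · · · · # # # ·
    · · · · · # # ·
    · · · · · · # ·
    · · · · · · · #
    · · · · · · · ·
    · · · · · · · ·
    · · · · · · · ·
T1:
  2·area = 24  (B↔C swapped to make it positive)
  edge (4, 16)→(12, 18): d=(8,2) right/bottom  bias=-1
  edge (12, 18)→(0, 18): d=(-12,0) right/bottom  bias=-1
  edge (0, 18)→(4, 16): d=(4,-2) top-left  bias=+0
    (1,8)@(3, 17): e=[10,12,2] → #
    (2,8)@(5, 17): e=[6,12,6] → #
    (3,8)@(7, 17): e=[2,12,10] → #
    (4,8)@(9, 17): e=[-2,12,14] → ·
    (1,9)@(3, 19): e=[26,-12,10] → ·
    (2,9)@(5, 19): e=[22,-12,14] → ·
    (3,9)@(7, 19): e=[18,-12,18] → ·
  covered (3 px):
    · · · · · · · ·
    · · · · · · · ·
    · · · · · · · ·
    · · · · · · · ·
    · · · · · · · ·
    · · · · · · · ·
    · · · · · · · ·
    · · · · · · · ·
    · # # # · · · ·
    · · · · · · · ·
    · · · · · · · ·
    · · · · · · · ·
T2:
  2·area = 148  (B↔C swapped to make it positive)
  edge (12, 22)→(0, 8): d=(-12,-14) top-left  bias=+0
  edge (0, 8)→(14, 12): d=(14,4) right/bottom  bias=-1
  edge (14, 12)→(12, 22): d=(-2,10) right/bottom  bias=-1
    (7,3)@(15, 7): e=[222,-74,0] → ·  [on edge]
    (0,4)@(1, 9): e=[2,10,136] → #
    (1,4)@(3, 9): e=[30,2,116] → #
    (2,4)@(5, 9): e=[58,-6,96] → ·
    (0,5)@(1, 11): e=[-22,38,132] → ·
    (1,5)@(3, 11): e=[6,30,112] → #
    (2,5)@(5, 11): e=[34,22,92] → #
    (3,5)@(7, 11): e=[62,14,72] → #
    (4,5)@(9, 11): e=[90,6,52] → #
    (5,5)@(11, 11): e=[118,-2,32] → ·
    (1,6)@(3, 13): e=[-18,58,108] → ·
    (2,6)@(5, 13): e=[10,50,88] → #
    (6,8)@(13, 17): e=[74,74,0] → ·  [on edge]
  covered (18 px):
    · · · · · · · ·
    · · · · · · · ·
    · · · · · · · ·
    · · · · · · · ·
    # # · · · · · ·
    · # # # # · · ·
    · · # # # # # ·
    · · · # # # # ·
    · · · · # # · ·
    · · · · · # · ·
    · · · · · · · ·
    · · · · · · · ·

Z-buffer (winner per pixel, '.' = empty):
  . . . . 0 . . .
  . . 0 0 0 . . .
  . 0 0 0 0 0 . .
  . . 0 0 0 0 . .
  2 2 . 0 0 0 . .
  . 2 2 2 2 0 0 .
  . . 2 2 2 2 2 .
  . . . 2 2 2 2 .
  . 1 1 1 2 2 . 0
  . . . . . 2 . .
  . . . . . . . .
  . . . . . . . .

Answer: 2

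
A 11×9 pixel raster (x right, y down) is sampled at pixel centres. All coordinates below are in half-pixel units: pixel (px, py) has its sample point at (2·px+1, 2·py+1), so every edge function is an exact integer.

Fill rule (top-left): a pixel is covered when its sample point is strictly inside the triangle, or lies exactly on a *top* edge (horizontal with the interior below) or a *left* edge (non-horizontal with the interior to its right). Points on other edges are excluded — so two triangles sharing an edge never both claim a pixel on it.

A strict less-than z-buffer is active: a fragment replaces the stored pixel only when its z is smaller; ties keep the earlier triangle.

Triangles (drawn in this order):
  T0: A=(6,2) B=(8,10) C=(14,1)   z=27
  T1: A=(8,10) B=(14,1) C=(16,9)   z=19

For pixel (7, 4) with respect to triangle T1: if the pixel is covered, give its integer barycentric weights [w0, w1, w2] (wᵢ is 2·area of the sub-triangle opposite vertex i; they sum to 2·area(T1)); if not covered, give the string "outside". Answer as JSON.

T0:
  2·area = 66  (B↔C swapped to make it positive)
  edge (6, 2)→(14, 1): d=(8,-1) top-left  bias=+0
  edge (14, 1)→(8, 10): d=(-6,9) right/bottom  bias=-1
  edge (8, 10)→(6, 2): d=(-2,-8) top-left  bias=+0
    (3,1)@(7, 3): e=[9,51,6] → █
    (4,1)@(9, 3): e=[11,33,22] → █
    (5,1)@(11, 3): e=[13,15,38] → █
    (6,1)@(13, 3): e=[15,-3,54] → ·
    (3,2)@(7, 5): e=[25,39,2] → █
    (6,2)@(13, 5): e=[31,-15,50] → ·
    (3,3)@(7, 7): e=[41,27,-2] → ·
    (4,3)@(9, 7): e=[43,9,14] → █
    (5,3)@(11, 7): e=[45,-9,30] → ·
    (4,4)@(9, 9): e=[59,-3,10] → ·
  covered (7 px):
    · · · · · · · · · · ·
    · · · █ █ █ · · · · ·
    · · · █ █ █ · · · · ·
    · · · · █ · · · · · ·
    · · · · · · · · · · ·
    · · · · · · · · · · ·
    · · · · · · · · · · ·
    · · · · · · · · · · ·
    · · · · · · · · · · ·
T1:
  2·area = 66
  edge (8, 10)→(14, 1): d=(6,-9) top-left  bias=+0
  edge (14, 1)→(16, 9): d=(2,8) right/bottom  bias=-1
  edge (16, 9)→(8, 10): d=(-8,1) right/bottom  bias=-1
    (6,1)@(13, 3): e=[3,12,51] → █
    (7,1)@(15, 3): e=[21,-4,49] → ·
    (6,2)@(13, 5): e=[15,16,35] → █
    (7,2)@(15, 5): e=[33,0,33] → ·  [on edge]
    (5,3)@(11, 7): e=[9,36,21] → █
    (7,3)@(15, 7): e=[45,4,17] → █
    (8,3)@(17, 7): e=[63,-12,15] → ·
    (4,4)@(9, 9): e=[3,56,7] → █
    (8,4)@(17, 9): e=[75,-8,-1] → ·
    (4,5)@(9, 11): e=[15,60,-9] → ·
    (5,5)@(11, 11): e=[33,44,-11] → ·
    (6,5)@(13, 11): e=[51,28,-13] → ·
    (8,6)@(17, 13): e=[99,0,-33] → ·  [on edge]
  covered (9 px):
    · · · · · · · · · · ·
    · · · · · · █ · · · ·
    · · · · · · █ · · · ·
    · · · · · █ █ █ · · ·
    · · · · █ █ █ █ · · ·
    · · · · · · · · · · ·
    · · · · · · · · · · ·
    · · · · · · · · · · ·
    · · · · · · · · · · ·

Answer: [8,1,57]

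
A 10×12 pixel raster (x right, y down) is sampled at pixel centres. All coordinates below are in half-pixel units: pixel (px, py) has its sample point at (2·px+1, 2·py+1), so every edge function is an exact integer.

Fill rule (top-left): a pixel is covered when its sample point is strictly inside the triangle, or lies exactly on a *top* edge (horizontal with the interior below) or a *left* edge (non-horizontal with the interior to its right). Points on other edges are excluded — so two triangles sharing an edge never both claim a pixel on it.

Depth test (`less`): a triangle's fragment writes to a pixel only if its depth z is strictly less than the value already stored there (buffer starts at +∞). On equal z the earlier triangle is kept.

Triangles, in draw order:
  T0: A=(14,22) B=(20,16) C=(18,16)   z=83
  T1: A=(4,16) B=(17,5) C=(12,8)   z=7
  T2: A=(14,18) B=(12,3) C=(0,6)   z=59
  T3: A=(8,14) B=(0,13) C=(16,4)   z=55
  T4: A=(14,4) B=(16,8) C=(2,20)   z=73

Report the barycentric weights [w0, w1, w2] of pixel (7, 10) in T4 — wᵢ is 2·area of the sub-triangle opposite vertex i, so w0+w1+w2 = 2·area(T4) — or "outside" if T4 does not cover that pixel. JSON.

T0:
  2·area = 12  (B↔C swapped to make it positive)
  edge (14, 22)→(18, 16): d=(4,-6) top-left  bias=+0
  edge (18, 16)→(20, 16): d=(2,0) top-left  bias=+0
  edge (20, 16)→(14, 22): d=(-6,6) right/bottom  bias=-1
    (9,8)@(19, 17): e=[10,2,0] → .  [on edge]
    (8,9)@(17, 19): e=[6,6,0] → .  [on edge]
    (7,10)@(15, 21): e=[2,10,0] → .  [on edge]
    (6,11)@(13, 23): e=[-2,14,0] → .  [on edge]
  covered (0 px):
    . . . . . . . . . .
    . . . . . . . . . .
    . . . . . . . . . .
    . . . . . . . . . .
    . . . . . . . . . .
    . . . . . . . . . .
    . . . . . . . . . .
    . . . . . . . . . .
    . . . . . . . . . .
    . . . . . . . . . .
    . . . . . . . . . .
    . . . . . . . . . .
T1:
  2·area = 16  (B↔C swapped to make it positive)
  edge (4, 16)→(12, 8): d=(8,-8) top-left  bias=+0
  edge (12, 8)→(17, 5): d=(5,-3) top-left  bias=+0
  edge (17, 5)→(4, 16): d=(-13,11) right/bottom  bias=-1
    (9,0)@(19, 1): e=[0,-14,30] → .  [on edge]
    (8,1)@(17, 3): e=[0,-10,26] → .  [on edge]
    (7,2)@(15, 5): e=[0,-6,22] → .  [on edge]
    (8,2)@(17, 5): e=[16,0,0] → .  [on edge]
    (6,3)@(13, 7): e=[0,-2,18] → .  [on edge]
    (5,4)@(11, 9): e=[0,2,14] → X  [on edge]
    (6,4)@(13, 9): e=[16,8,-8] → .
    (3,5)@(7, 11): e=[-16,0,32] → .  [on edge]
    (4,5)@(9, 11): e=[0,6,10] → X  [on edge]
    (5,5)@(11, 11): e=[16,12,-12] → .
    (3,6)@(7, 13): e=[0,10,6] → X  [on edge]
    (4,6)@(9, 13): e=[16,16,-16] → .
    (2,7)@(5, 15): e=[0,14,2] → X  [on edge]
    (1,8)@(3, 17): e=[0,18,-2] → .  [on edge]
    (0,9)@(1, 19): e=[0,22,-6] → .  [on edge]
  covered (4 px):
    . . . . . . . . . .
    . . . . . . . . . .
    . . . . . . . . . .
    . . . . . . . . . .
    . . . . . X . . . .
    . . . . X . . . . .
    . . . X . . . . . .
    . . X . . . . . . .
    . . . . . . . . . .
    . . . . . . . . . .
    . . . . . . . . . .
    . . . . . . . . . .
T2:
  2·area = 186  (B↔C swapped to make it positive)
  edge (14, 18)→(0, 6): d=(-14,-12) top-left  bias=+0
  edge (0, 6)→(12, 3): d=(12,-3) top-left  bias=+0
  edge (12, 3)→(14, 18): d=(2,15) right/bottom  bias=-1
    (2,2)@(5, 5): e=[74,3,109] → X
    (3,2)@(7, 5): e=[98,9,79] → X
    (4,2)@(9, 5): e=[122,15,49] → X
    (5,2)@(11, 5): e=[146,21,19] → X
    (6,2)@(13, 5): e=[170,27,-11] → .
    (1,3)@(3, 7): e=[22,21,143] → X
    (6,3)@(13, 7): e=[142,51,-7] → .
    (1,4)@(3, 9): e=[-6,45,147] → .
    (2,4)@(5, 9): e=[18,51,117] → X
    (6,4)@(13, 9): e=[114,75,-3] → .
    (2,5)@(5, 11): e=[-10,75,121] → .
    (3,5)@(7, 11): e=[14,81,91] → X
  covered (23 px):
    . . . . . . . . . .
    . . . . . . . . . .
    . . X X X X . . . .
    . X X X X X . . . .
    . . X X X X . . . .
    . . . X X X X . . .
    . . . . X X X . . .
    . . . . . X X . . .
    . . . . . . X . . .
    . . . . . . . . . .
    . . . . . . . . . .
    . . . . . . . . . .
T3:
  2·area = 88
  edge (8, 14)→(0, 13): d=(-8,-1) top-left  bias=+0
  edge (0, 13)→(16, 4): d=(16,-9) top-left  bias=+0
  edge (16, 4)→(8, 14): d=(-8,10) right/bottom  bias=-1
    (7,2)@(15, 5): e=[79,7,2] → X
    (8,2)@(17, 5): e=[81,25,-18] → .
    (5,3)@(11, 7): e=[59,3,26] → X
    (6,3)@(13, 7): e=[61,21,6] → X
    (7,3)@(15, 7): e=[63,39,-14] → .
    (4,4)@(9, 9): e=[41,17,30] → X
    (6,4)@(13, 9): e=[45,53,-10] → .
    (2,5)@(5, 11): e=[21,13,54] → X
    (3,5)@(7, 11): e=[23,31,34] → X
    (5,5)@(11, 11): e=[27,67,-6] → .
    (0,6)@(1, 13): e=[1,9,78] → X
    (1,6)@(3, 13): e=[3,27,58] → X
  covered (12 px):
    . . . . . . . . . .
    . . . . . . . . . .
    . . . . . . . X . .
    . . . . . X X . . .
    . . . . X X . . . .
    . . X X X . . . . .
    X X X X . . . . . .
    . . . . . . . . . .
    . . . . . . . . . .
    . . . . . . . . . .
    . . . . . . . . . .
    . . . . . . . . . .
T4:
  2·area = 80
  edge (14, 4)→(16, 8): d=(2,4) right/bottom  bias=-1
  edge (16, 8)→(2, 20): d=(-14,12) right/bottom  bias=-1
  edge (2, 20)→(14, 4): d=(12,-16) top-left  bias=+0
    (6,3)@(13, 7): e=[10,50,20] → X
    (7,3)@(15, 7): e=[2,26,52] → X
    (8,3)@(17, 7): e=[-6,2,84] → .
    (5,4)@(11, 9): e=[22,46,12] → X
    (7,4)@(15, 9): e=[6,-2,76] → .
    (4,5)@(9, 11): e=[34,42,4] → X
    (6,5)@(13, 11): e=[18,-6,68] → .
    (4,6)@(9, 13): e=[38,14,28] → X
    (5,6)@(11, 13): e=[30,-10,60] → .
    (3,7)@(7, 15): e=[50,10,20] → X
    (4,7)@(9, 15): e=[42,-14,52] → .
    (2,8)@(5, 17): e=[62,6,12] → X
  covered (10 px):
    . . . . . . . . . .
    . . . . . . . . . .
    . . . . . . . . . .
    . . . . . . X X . .
    . . . . . X X . . .
    . . . . X X . . . .
    . . . . X . . . . .
    . . . X . . . . . .
    . . X . . . . . . .
    . X . . . . . . . .
    . . . . . . . . . .
    . . . . . . . . . .

Result: "outside"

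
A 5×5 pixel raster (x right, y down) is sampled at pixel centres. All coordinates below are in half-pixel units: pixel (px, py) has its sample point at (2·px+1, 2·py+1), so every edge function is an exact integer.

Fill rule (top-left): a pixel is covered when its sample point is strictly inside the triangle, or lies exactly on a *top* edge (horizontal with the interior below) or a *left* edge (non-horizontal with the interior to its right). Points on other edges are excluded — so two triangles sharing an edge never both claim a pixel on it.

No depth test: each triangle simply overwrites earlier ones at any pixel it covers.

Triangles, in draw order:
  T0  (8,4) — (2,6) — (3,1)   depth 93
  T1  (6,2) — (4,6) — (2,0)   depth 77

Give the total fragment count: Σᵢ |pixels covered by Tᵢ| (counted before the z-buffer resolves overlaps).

T0:
  2·area = 28
  edge (8, 4)→(2, 6): d=(-6,2) right/bottom  bias=-1
  edge (2, 6)→(3, 1): d=(1,-5) top-left  bias=+0
  edge (3, 1)→(8, 4): d=(5,3) right/bottom  bias=-1
    (1,0)@(3, 1): e=[28,0,0] → ·  [on edge]
    (1,1)@(3, 3): e=[16,2,10] → █
    (2,1)@(5, 3): e=[12,12,4] → █
    (3,1)@(7, 3): e=[8,22,-2] → ·
    (1,2)@(3, 5): e=[4,4,20] → █
    (2,2)@(5, 5): e=[0,14,14] → ·  [on edge]
    (1,3)@(3, 7): e=[-8,6,30] → ·
  covered (3 px):
    · · · · ·
    · █ █ · ·
    · █ · · ·
    · · · · ·
    · · · · ·
T1:
  2·area = 20
  edge (6, 2)→(4, 6): d=(-2,4) right/bottom  bias=-1
  edge (4, 6)→(2, 0): d=(-2,-6) top-left  bias=+0
  edge (2, 0)→(6, 2): d=(4,2) right/bottom  bias=-1
    (1,0)@(3, 1): e=[14,4,2] → █
    (2,0)@(5, 1): e=[6,16,-2] → ·
    (1,1)@(3, 3): e=[10,0,10] → █  [on edge]
    (2,1)@(5, 3): e=[2,12,6] → █
    (3,1)@(7, 3): e=[-6,24,2] → ·
    (1,2)@(3, 5): e=[6,-4,18] → ·
    (2,2)@(5, 5): e=[-2,8,14] → ·
    (2,4)@(5, 9): e=[-10,0,30] → ·  [on edge]
  covered (3 px):
    · █ · · ·
    · █ █ · ·
    · · · · ·
    · · · · ·
    · · · · ·

Final: 6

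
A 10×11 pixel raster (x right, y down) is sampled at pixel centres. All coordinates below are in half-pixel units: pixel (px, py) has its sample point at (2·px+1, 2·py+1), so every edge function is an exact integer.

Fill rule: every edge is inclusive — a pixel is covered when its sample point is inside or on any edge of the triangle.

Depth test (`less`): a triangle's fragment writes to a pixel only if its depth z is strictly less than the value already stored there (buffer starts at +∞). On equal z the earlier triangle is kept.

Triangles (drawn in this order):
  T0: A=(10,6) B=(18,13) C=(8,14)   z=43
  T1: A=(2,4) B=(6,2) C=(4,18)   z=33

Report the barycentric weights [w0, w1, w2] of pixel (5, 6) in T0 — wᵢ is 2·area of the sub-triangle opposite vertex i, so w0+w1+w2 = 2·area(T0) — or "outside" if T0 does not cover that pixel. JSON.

T0:
  2·area = 78
  edge (10, 6)→(18, 13): d=(8,7) inclusive
  edge (18, 13)→(8, 14): d=(-10,1) inclusive
  edge (8, 14)→(10, 6): d=(2,-8) inclusive
    (5,3)@(11, 7): e=[1,67,10] → #
    (6,3)@(13, 7): e=[-13,65,26] → ·
    (5,4)@(11, 9): e=[17,47,14] → #
    (6,4)@(13, 9): e=[3,45,30] → #
    (7,4)@(15, 9): e=[-11,43,46] → ·
    (4,5)@(9, 11): e=[47,29,2] → #
    (7,5)@(15, 11): e=[5,23,50] → #
    (8,5)@(17, 11): e=[-9,21,66] → ·
    (4,6)@(9, 13): e=[63,9,6] → #
    (8,6)@(17, 13): e=[7,1,70] → #
    (9,6)@(19, 13): e=[-7,-1,86] → ·
    (4,7)@(9, 15): e=[79,-11,10] → ·
  covered (12 px):
    · · · · · · · · · ·
    · · · · · · · · · ·
    · · · · · · · · · ·
    · · · · · # · · · ·
    · · · · · # # · · ·
    · · · · # # # # · ·
    · · · · # # # # # ·
    · · · · · · · · · ·
    · · · · · · · · · ·
    · · · · · · · · · ·
    · · · · · · · · · ·
T1:
  2·area = 60
  edge (2, 4)→(6, 2): d=(4,-2) inclusive
  edge (6, 2)→(4, 18): d=(-2,16) inclusive
  edge (4, 18)→(2, 4): d=(-2,-14) inclusive
    (2,1)@(5, 3): e=[2,14,44] → #
    (3,1)@(7, 3): e=[6,-18,72] → ·
    (1,2)@(3, 5): e=[6,42,12] → #
    (3,2)@(7, 5): e=[14,-22,68] → ·
    (1,3)@(3, 7): e=[14,38,8] → #
    (3,3)@(7, 7): e=[22,-26,64] → ·
    (1,4)@(3, 9): e=[22,34,4] → #
    (3,4)@(7, 9): e=[30,-30,60] → ·
    (1,5)@(3, 11): e=[30,30,0] → #  [on edge]
    (2,5)@(5, 11): e=[34,-2,28] → ·
    (1,6)@(3, 13): e=[38,26,-4] → ·
  covered (8 px):
    · · · · · · · · · ·
    · · # · · · · · · ·
    · # # · · · · · · ·
    · # # · · · · · · ·
    · # # · · · · · · ·
    · # · · · · · · · ·
    · · · · · · · · · ·
    · · · · · · · · · ·
    · · · · · · · · · ·
    · · · · · · · · · ·
    · · · · · · · · · ·

Answer: [7,22,49]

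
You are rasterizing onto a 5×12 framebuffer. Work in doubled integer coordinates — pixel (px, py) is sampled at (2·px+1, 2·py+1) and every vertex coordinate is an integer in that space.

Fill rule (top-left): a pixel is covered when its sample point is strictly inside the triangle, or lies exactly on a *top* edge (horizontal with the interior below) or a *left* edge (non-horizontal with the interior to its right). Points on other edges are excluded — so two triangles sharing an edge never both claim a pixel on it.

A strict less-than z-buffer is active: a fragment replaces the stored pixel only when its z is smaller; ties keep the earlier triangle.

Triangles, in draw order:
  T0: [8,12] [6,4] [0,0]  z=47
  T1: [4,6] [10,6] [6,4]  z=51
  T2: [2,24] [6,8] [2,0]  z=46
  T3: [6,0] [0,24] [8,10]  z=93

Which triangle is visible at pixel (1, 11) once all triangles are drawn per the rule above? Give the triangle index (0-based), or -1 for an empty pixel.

T0:
  2·area = 40  (B↔C swapped to make it positive)
  edge (8, 12)→(0, 0): d=(-8,-12) top-left  bias=+0
  edge (0, 0)→(6, 4): d=(6,4) right/bottom  bias=-1
  edge (6, 4)→(8, 12): d=(2,8) right/bottom  bias=-1
    (0,0)@(1, 1): e=[4,2,34] → #
    (1,0)@(3, 1): e=[28,-6,18] → ·
    (0,1)@(1, 3): e=[-12,14,38] → ·
    (1,1)@(3, 3): e=[12,6,22] → #
    (2,1)@(5, 3): e=[36,-2,6] → ·
    (1,2)@(3, 5): e=[-4,18,26] → ·
    (2,2)@(5, 5): e=[20,10,10] → #
    (3,2)@(7, 5): e=[44,2,-6] → ·
    (2,3)@(5, 7): e=[4,22,14] → #
    (3,3)@(7, 7): e=[28,14,-2] → ·
    (2,4)@(5, 9): e=[-12,34,18] → ·
    (3,4)@(7, 9): e=[12,26,2] → #
  covered (5 px):
    # · · · ·
    · # · · ·
    · · # · ·
    · · # · ·
    · · · # ·
    · · · · ·
    · · · · ·
    · · · · ·
    · · · · ·
    · · · · ·
    · · · · ·
    · · · · ·
T1:
  2·area = 12  (B↔C swapped to make it positive)
  edge (4, 6)→(6, 4): d=(2,-2) top-left  bias=+0
  edge (6, 4)→(10, 6): d=(4,2) right/bottom  bias=-1
  edge (10, 6)→(4, 6): d=(-6,0) right/bottom  bias=-1
    (4,0)@(9, 1): e=[0,-18,30] → ·  [on edge]
    (3,1)@(7, 3): e=[0,-6,18] → ·  [on edge]
    (2,2)@(5, 5): e=[0,6,6] → #  [on edge]
    (3,2)@(7, 5): e=[4,2,6] → #
    (4,2)@(9, 5): e=[8,-2,6] → ·
    (1,3)@(3, 7): e=[0,18,-6] → ·  [on edge]
    (2,3)@(5, 7): e=[4,14,-6] → ·
    (3,3)@(7, 7): e=[8,10,-6] → ·
    (0,4)@(1, 9): e=[0,30,-18] → ·  [on edge]
  covered (2 px):
    · · · · ·
    · · · · ·
    · · # # ·
    · · · · ·
    · · · · ·
    · · · · ·
    · · · · ·
    · · · · ·
    · · · · ·
    · · · · ·
    · · · · ·
    · · · · ·
T2:
  2·area = 96  (B↔C swapped to make it positive)
  edge (2, 24)→(2, 0): d=(0,-24) top-left  bias=+0
  edge (2, 0)→(6, 8): d=(4,8) right/bottom  bias=-1
  edge (6, 8)→(2, 24): d=(-4,16) right/bottom  bias=-1
    (1,1)@(3, 3): e=[24,4,68] → #
    (2,1)@(5, 3): e=[72,-12,36] → ·
    (1,2)@(3, 5): e=[24,12,60] → #
    (2,2)@(5, 5): e=[72,-4,28] → ·
    (1,3)@(3, 7): e=[24,20,52] → #
    (2,3)@(5, 7): e=[72,4,20] → #
    (3,3)@(7, 7): e=[120,-12,-12] → ·
    (1,4)@(3, 9): e=[24,28,44] → #
    (3,4)@(7, 9): e=[120,-4,-20] → ·
    (1,5)@(3, 11): e=[24,36,36] → #
    (3,5)@(7, 11): e=[120,4,-28] → ·
    (1,6)@(3, 13): e=[24,44,28] → #
  covered (12 px):
    · · · · ·
    · # · · ·
    · # · · ·
    · # # · ·
    · # # · ·
    · # # · ·
    · # · · ·
    · # · · ·
    · # · · ·
    · # · · ·
    · · · · ·
    · · · · ·
T3:
  2·area = 108  (B↔C swapped to make it positive)
  edge (6, 0)→(8, 10): d=(2,10) right/bottom  bias=-1
  edge (8, 10)→(0, 24): d=(-8,14) right/bottom  bias=-1
  edge (0, 24)→(6, 0): d=(6,-24) top-left  bias=+0
    (2,2)@(5, 5): e=[20,82,6] → #
    (3,2)@(7, 5): e=[0,54,54] → ·  [on edge]
    (2,3)@(5, 7): e=[24,66,18] → #
    (3,3)@(7, 7): e=[4,38,66] → #
    (4,3)@(9, 7): e=[-16,10,114] → ·
    (2,4)@(5, 9): e=[28,50,30] → #
    (4,4)@(9, 9): e=[-12,-6,126] → ·
    (2,5)@(5, 11): e=[32,34,42] → #
    (4,5)@(9, 11): e=[-8,-22,138] → ·
    (1,6)@(3, 13): e=[56,46,6] → #
    (3,6)@(7, 13): e=[16,-10,102] → ·
    (1,7)@(3, 15): e=[60,30,18] → #
    (4,7)@(9, 15): e=[0,-54,162] → ·  [on edge]
  covered (13 px):
    · · · · ·
    · · · · ·
    · · # · ·
    · · # # ·
    · · # # ·
    · · # # ·
    · # # · ·
    · # # · ·
    · # · · ·
    · · · · ·
    # · · · ·
    · · · · ·

Z-buffer (winner per pixel, '.' = empty):
  0 . . . .
  . 2 . . .
  . 2 0 1 .
  . 2 2 3 .
  . 2 2 0 .
  . 2 2 3 .
  . 2 3 . .
  . 2 3 . .
  . 2 . . .
  . 2 . . .
  3 . . . .
  . . . . .

Result: -1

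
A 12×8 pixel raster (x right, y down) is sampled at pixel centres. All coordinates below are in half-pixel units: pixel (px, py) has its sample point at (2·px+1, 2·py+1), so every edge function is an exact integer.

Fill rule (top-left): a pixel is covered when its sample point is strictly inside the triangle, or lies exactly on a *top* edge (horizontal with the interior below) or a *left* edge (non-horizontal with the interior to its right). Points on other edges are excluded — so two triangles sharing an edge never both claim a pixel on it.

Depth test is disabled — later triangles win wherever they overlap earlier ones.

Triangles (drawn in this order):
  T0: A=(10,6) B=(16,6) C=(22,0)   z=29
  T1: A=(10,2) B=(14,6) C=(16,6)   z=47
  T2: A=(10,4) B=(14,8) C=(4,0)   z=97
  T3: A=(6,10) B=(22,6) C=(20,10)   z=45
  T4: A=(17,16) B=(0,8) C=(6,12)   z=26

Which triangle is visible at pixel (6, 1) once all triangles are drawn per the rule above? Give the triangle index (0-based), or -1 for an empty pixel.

T0:
  2·area = 36  (B↔C swapped to make it positive)
  edge (10, 6)→(22, 0): d=(12,-6) top-left  bias=+0
  edge (22, 0)→(16, 6): d=(-6,6) right/bottom  bias=-1
  edge (16, 6)→(10, 6): d=(-6,0) right/bottom  bias=-1
    (10,0)@(21, 1): e=[6,0,30] → ·  [on edge]
    (8,1)@(17, 3): e=[6,12,18] → #
    (9,1)@(19, 3): e=[18,0,18] → ·  [on edge]
    (6,2)@(13, 5): e=[6,24,6] → #
    (7,2)@(15, 5): e=[18,12,6] → #
    (8,2)@(17, 5): e=[30,0,6] → ·  [on edge]
    (6,3)@(13, 7): e=[30,12,-6] → ·
    (7,3)@(15, 7): e=[42,0,-6] → ·  [on edge]
    (6,4)@(13, 9): e=[54,0,-18] → ·  [on edge]
    (5,5)@(11, 11): e=[66,0,-30] → ·  [on edge]
    (4,6)@(9, 13): e=[78,0,-42] → ·  [on edge]
    (3,7)@(7, 15): e=[90,0,-54] → ·  [on edge]
  covered (3 px):
    · · · · · · · · · · · ·
    · · · · · · · · # · · ·
    · · · · · · # # · · · ·
    · · · · · · · · · · · ·
    · · · · · · · · · · · ·
    · · · · · · · · · · · ·
    · · · · · · · · · · · ·
    · · · · · · · · · · · ·
T1:
  2·area = 8  (B↔C swapped to make it positive)
  edge (10, 2)→(16, 6): d=(6,4) right/bottom  bias=-1
  edge (16, 6)→(14, 6): d=(-2,0) right/bottom  bias=-1
  edge (14, 6)→(10, 2): d=(-4,-4) top-left  bias=+0
    (4,0)@(9, 1): e=[-2,10,0] → ·  [on edge]
    (5,1)@(11, 3): e=[2,6,0] → #  [on edge]
    (6,1)@(13, 3): e=[-6,6,8] → ·
    (5,2)@(11, 5): e=[14,2,-8] → ·
    (6,2)@(13, 5): e=[6,2,0] → #  [on edge]
    (7,2)@(15, 5): e=[-2,2,8] → ·
    (6,3)@(13, 7): e=[18,-2,-8] → ·
    (7,3)@(15, 7): e=[10,-2,0] → ·  [on edge]
    (8,4)@(17, 9): e=[14,-6,0] → ·  [on edge]
    (9,5)@(19, 11): e=[18,-10,0] → ·  [on edge]
    (10,6)@(21, 13): e=[22,-14,0] → ·  [on edge]
    (11,7)@(23, 15): e=[26,-18,0] → ·  [on edge]
  covered (2 px):
    · · · · · · · · · · · ·
    · · · · · # · · · · · ·
    · · · · · · # · · · · ·
    · · · · · · · · · · · ·
    · · · · · · · · · · · ·
    · · · · · · · · · · · ·
    · · · · · · · · · · · ·
    · · · · · · · · · · · ·
T2:
  2·area = 8
  edge (10, 4)→(14, 8): d=(4,4) right/bottom  bias=-1
  edge (14, 8)→(4, 0): d=(-10,-8) top-left  bias=+0
  edge (4, 0)→(10, 4): d=(6,4) right/bottom  bias=-1
    (3,0)@(7, 1): e=[0,14,-6] → ·  [on edge]
    (4,1)@(9, 3): e=[0,10,-2] → ·  [on edge]
    (5,2)@(11, 5): e=[0,6,2] → ·  [on edge]
    (6,3)@(13, 7): e=[0,2,6] → ·  [on edge]
    (7,4)@(15, 9): e=[0,-2,10] → ·  [on edge]
    (8,5)@(17, 11): e=[0,-6,14] → ·  [on edge]
    (9,6)@(19, 13): e=[0,-10,18] → ·  [on edge]
    (10,7)@(21, 15): e=[0,-14,22] → ·  [on edge]
  covered (0 px):
    · · · · · · · · · · · ·
    · · · · · · · · · · · ·
    · · · · · · · · · · · ·
    · · · · · · · · · · · ·
    · · · · · · · · · · · ·
    · · · · · · · · · · · ·
    · · · · · · · · · · · ·
    · · · · · · · · · · · ·
T3:
  2·area = 56
  edge (6, 10)→(22, 6): d=(16,-4) top-left  bias=+0
  edge (22, 6)→(20, 10): d=(-2,4) right/bottom  bias=-1
  edge (20, 10)→(6, 10): d=(-14,0) right/bottom  bias=-1
    (9,3)@(19, 7): e=[4,10,42] → #
    (10,3)@(21, 7): e=[12,2,42] → #
    (11,3)@(23, 7): e=[20,-6,42] → ·
    (5,4)@(11, 9): e=[4,38,14] → #
    (6,4)@(13, 9): e=[12,30,14] → #
    (7,4)@(15, 9): e=[20,22,14] → #
    (8,4)@(17, 9): e=[28,14,14] → #
    (10,4)@(21, 9): e=[44,-2,14] → ·
    (5,5)@(11, 11): e=[36,34,-14] → ·
    (6,5)@(13, 11): e=[44,26,-14] → ·
    (7,5)@(15, 11): e=[52,18,-14] → ·
    (8,5)@(17, 11): e=[60,10,-14] → ·
  covered (7 px):
    · · · · · · · · · · · ·
    · · · · · · · · · · · ·
    · · · · · · · · · · · ·
    · · · · · · · · · # # ·
    · · · · · # # # # # · ·
    · · · · · · · · · · · ·
    · · · · · · · · · · · ·
    · · · · · · · · · · · ·
T4:
  2·area = 20  (B↔C swapped to make it positive)
  edge (17, 16)→(6, 12): d=(-11,-4) top-left  bias=+0
  edge (6, 12)→(0, 8): d=(-6,-4) top-left  bias=+0
  edge (0, 8)→(17, 16): d=(17,8) right/bottom  bias=-1
    (2,5)@(5, 11): e=[7,2,11] → #
    (3,5)@(7, 11): e=[15,10,-5] → ·
    (2,6)@(5, 13): e=[-15,-10,45] → ·
    (4,6)@(9, 13): e=[1,6,13] → #
    (5,6)@(11, 13): e=[9,14,-3] → ·
    (4,7)@(9, 15): e=[-21,-6,47] → ·
  covered (2 px):
    · · · · · · · · · · · ·
    · · · · · · · · · · · ·
    · · · · · · · · · · · ·
    · · · · · · · · · · · ·
    · · · · · · · · · · · ·
    · · # · · · · · · · · ·
    · · · · # · · · · · · ·
    · · · · · · · · · · · ·

Z-buffer (winner per pixel, '.' = empty):
  . . . . . . . . . . . .
  . . . . . 1 . . 0 . . .
  . . . . . . 1 0 . . . .
  . . . . . . . . . 3 3 .
  . . . . . 3 3 3 3 3 . .
  . . 4 . . . . . . . . .
  . . . . 4 . . . . . . .
  . . . . . . . . . . . .

Result: -1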